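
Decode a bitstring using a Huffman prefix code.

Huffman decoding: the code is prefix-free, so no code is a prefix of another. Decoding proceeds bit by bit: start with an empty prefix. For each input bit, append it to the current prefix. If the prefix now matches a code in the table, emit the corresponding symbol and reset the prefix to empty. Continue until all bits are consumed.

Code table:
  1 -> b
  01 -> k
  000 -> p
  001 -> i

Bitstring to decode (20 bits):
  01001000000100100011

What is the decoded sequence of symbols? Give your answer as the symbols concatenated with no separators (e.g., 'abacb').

Bit 0: prefix='0' (no match yet)
Bit 1: prefix='01' -> emit 'k', reset
Bit 2: prefix='0' (no match yet)
Bit 3: prefix='00' (no match yet)
Bit 4: prefix='001' -> emit 'i', reset
Bit 5: prefix='0' (no match yet)
Bit 6: prefix='00' (no match yet)
Bit 7: prefix='000' -> emit 'p', reset
Bit 8: prefix='0' (no match yet)
Bit 9: prefix='00' (no match yet)
Bit 10: prefix='000' -> emit 'p', reset
Bit 11: prefix='1' -> emit 'b', reset
Bit 12: prefix='0' (no match yet)
Bit 13: prefix='00' (no match yet)
Bit 14: prefix='001' -> emit 'i', reset
Bit 15: prefix='0' (no match yet)
Bit 16: prefix='00' (no match yet)
Bit 17: prefix='000' -> emit 'p', reset
Bit 18: prefix='1' -> emit 'b', reset
Bit 19: prefix='1' -> emit 'b', reset

Answer: kippbipbb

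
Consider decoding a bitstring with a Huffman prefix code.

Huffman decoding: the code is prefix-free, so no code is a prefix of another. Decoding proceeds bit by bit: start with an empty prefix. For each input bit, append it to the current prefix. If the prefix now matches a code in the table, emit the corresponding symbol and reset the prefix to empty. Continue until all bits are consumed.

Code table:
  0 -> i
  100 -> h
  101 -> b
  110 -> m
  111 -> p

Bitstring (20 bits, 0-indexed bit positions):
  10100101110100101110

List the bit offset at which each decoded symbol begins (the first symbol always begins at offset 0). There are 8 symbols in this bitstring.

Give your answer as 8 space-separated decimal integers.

Answer: 0 3 4 5 8 11 14 17

Derivation:
Bit 0: prefix='1' (no match yet)
Bit 1: prefix='10' (no match yet)
Bit 2: prefix='101' -> emit 'b', reset
Bit 3: prefix='0' -> emit 'i', reset
Bit 4: prefix='0' -> emit 'i', reset
Bit 5: prefix='1' (no match yet)
Bit 6: prefix='10' (no match yet)
Bit 7: prefix='101' -> emit 'b', reset
Bit 8: prefix='1' (no match yet)
Bit 9: prefix='11' (no match yet)
Bit 10: prefix='110' -> emit 'm', reset
Bit 11: prefix='1' (no match yet)
Bit 12: prefix='10' (no match yet)
Bit 13: prefix='100' -> emit 'h', reset
Bit 14: prefix='1' (no match yet)
Bit 15: prefix='10' (no match yet)
Bit 16: prefix='101' -> emit 'b', reset
Bit 17: prefix='1' (no match yet)
Bit 18: prefix='11' (no match yet)
Bit 19: prefix='110' -> emit 'm', reset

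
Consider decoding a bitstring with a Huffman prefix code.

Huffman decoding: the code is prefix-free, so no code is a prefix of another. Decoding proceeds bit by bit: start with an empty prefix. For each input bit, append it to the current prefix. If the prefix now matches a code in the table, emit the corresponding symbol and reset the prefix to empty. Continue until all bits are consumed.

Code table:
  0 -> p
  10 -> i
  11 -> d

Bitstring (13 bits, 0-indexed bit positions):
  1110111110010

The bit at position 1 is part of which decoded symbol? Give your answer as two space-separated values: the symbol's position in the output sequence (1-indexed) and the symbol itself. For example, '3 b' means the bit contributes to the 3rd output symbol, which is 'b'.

Bit 0: prefix='1' (no match yet)
Bit 1: prefix='11' -> emit 'd', reset
Bit 2: prefix='1' (no match yet)
Bit 3: prefix='10' -> emit 'i', reset
Bit 4: prefix='1' (no match yet)
Bit 5: prefix='11' -> emit 'd', reset

Answer: 1 d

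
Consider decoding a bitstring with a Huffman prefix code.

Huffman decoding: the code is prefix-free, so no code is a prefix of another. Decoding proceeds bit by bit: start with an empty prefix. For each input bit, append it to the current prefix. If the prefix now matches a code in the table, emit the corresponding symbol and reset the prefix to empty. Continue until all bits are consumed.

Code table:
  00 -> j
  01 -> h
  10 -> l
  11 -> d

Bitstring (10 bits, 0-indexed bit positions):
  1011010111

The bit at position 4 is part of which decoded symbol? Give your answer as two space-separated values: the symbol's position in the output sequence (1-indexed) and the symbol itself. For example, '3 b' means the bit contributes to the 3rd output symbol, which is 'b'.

Bit 0: prefix='1' (no match yet)
Bit 1: prefix='10' -> emit 'l', reset
Bit 2: prefix='1' (no match yet)
Bit 3: prefix='11' -> emit 'd', reset
Bit 4: prefix='0' (no match yet)
Bit 5: prefix='01' -> emit 'h', reset
Bit 6: prefix='0' (no match yet)
Bit 7: prefix='01' -> emit 'h', reset
Bit 8: prefix='1' (no match yet)

Answer: 3 h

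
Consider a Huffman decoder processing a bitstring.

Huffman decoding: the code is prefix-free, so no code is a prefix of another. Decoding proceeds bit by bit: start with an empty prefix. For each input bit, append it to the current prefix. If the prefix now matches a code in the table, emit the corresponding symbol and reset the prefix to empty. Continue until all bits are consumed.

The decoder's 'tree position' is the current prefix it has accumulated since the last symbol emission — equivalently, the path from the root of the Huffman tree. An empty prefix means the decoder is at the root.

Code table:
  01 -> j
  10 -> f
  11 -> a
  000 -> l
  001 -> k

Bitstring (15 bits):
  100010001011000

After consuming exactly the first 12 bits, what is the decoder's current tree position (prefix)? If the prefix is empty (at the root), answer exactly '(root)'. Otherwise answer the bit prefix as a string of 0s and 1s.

Answer: (root)

Derivation:
Bit 0: prefix='1' (no match yet)
Bit 1: prefix='10' -> emit 'f', reset
Bit 2: prefix='0' (no match yet)
Bit 3: prefix='00' (no match yet)
Bit 4: prefix='001' -> emit 'k', reset
Bit 5: prefix='0' (no match yet)
Bit 6: prefix='00' (no match yet)
Bit 7: prefix='000' -> emit 'l', reset
Bit 8: prefix='1' (no match yet)
Bit 9: prefix='10' -> emit 'f', reset
Bit 10: prefix='1' (no match yet)
Bit 11: prefix='11' -> emit 'a', reset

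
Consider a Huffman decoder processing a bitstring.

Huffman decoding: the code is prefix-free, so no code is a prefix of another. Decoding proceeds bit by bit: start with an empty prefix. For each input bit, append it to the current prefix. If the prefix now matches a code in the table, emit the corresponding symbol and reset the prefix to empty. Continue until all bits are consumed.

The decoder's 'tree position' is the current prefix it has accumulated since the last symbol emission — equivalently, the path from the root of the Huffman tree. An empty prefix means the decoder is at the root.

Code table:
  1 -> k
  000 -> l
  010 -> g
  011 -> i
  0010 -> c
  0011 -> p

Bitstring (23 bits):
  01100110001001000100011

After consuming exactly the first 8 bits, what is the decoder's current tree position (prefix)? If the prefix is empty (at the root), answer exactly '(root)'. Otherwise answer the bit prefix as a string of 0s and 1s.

Bit 0: prefix='0' (no match yet)
Bit 1: prefix='01' (no match yet)
Bit 2: prefix='011' -> emit 'i', reset
Bit 3: prefix='0' (no match yet)
Bit 4: prefix='00' (no match yet)
Bit 5: prefix='001' (no match yet)
Bit 6: prefix='0011' -> emit 'p', reset
Bit 7: prefix='0' (no match yet)

Answer: 0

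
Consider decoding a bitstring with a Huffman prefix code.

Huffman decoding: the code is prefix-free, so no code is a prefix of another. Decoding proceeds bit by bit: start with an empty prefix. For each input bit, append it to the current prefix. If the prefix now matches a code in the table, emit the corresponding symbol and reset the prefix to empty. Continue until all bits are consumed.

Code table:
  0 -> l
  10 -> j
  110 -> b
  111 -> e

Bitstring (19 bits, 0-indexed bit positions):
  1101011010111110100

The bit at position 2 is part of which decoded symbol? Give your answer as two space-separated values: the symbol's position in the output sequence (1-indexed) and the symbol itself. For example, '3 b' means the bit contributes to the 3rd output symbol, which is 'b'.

Bit 0: prefix='1' (no match yet)
Bit 1: prefix='11' (no match yet)
Bit 2: prefix='110' -> emit 'b', reset
Bit 3: prefix='1' (no match yet)
Bit 4: prefix='10' -> emit 'j', reset
Bit 5: prefix='1' (no match yet)
Bit 6: prefix='11' (no match yet)

Answer: 1 b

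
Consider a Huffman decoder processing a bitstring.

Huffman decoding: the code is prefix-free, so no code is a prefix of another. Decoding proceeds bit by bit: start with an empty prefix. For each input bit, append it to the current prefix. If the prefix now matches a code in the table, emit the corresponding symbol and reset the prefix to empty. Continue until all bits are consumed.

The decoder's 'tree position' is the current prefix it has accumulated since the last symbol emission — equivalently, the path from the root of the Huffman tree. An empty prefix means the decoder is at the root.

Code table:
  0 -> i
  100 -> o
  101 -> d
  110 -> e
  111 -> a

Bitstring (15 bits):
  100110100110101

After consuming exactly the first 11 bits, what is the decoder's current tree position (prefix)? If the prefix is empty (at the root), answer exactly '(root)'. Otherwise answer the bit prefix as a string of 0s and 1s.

Bit 0: prefix='1' (no match yet)
Bit 1: prefix='10' (no match yet)
Bit 2: prefix='100' -> emit 'o', reset
Bit 3: prefix='1' (no match yet)
Bit 4: prefix='11' (no match yet)
Bit 5: prefix='110' -> emit 'e', reset
Bit 6: prefix='1' (no match yet)
Bit 7: prefix='10' (no match yet)
Bit 8: prefix='100' -> emit 'o', reset
Bit 9: prefix='1' (no match yet)
Bit 10: prefix='11' (no match yet)

Answer: 11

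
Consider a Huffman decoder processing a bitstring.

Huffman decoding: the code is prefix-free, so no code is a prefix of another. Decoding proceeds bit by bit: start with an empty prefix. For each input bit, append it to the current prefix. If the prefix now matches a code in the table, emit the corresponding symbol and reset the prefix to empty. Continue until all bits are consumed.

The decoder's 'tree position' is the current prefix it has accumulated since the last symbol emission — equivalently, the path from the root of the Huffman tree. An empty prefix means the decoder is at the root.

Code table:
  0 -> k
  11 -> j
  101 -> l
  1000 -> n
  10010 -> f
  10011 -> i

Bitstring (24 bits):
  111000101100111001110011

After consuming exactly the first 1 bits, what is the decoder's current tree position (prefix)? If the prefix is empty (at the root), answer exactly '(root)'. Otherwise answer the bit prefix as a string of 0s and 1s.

Bit 0: prefix='1' (no match yet)

Answer: 1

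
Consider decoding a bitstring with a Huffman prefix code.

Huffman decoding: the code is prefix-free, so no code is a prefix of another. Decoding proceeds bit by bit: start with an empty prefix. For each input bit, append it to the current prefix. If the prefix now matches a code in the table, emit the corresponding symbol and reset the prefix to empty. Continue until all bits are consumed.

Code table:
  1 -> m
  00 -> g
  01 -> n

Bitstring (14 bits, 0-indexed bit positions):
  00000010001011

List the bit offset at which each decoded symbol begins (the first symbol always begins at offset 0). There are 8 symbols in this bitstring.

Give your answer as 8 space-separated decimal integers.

Answer: 0 2 4 6 7 9 11 13

Derivation:
Bit 0: prefix='0' (no match yet)
Bit 1: prefix='00' -> emit 'g', reset
Bit 2: prefix='0' (no match yet)
Bit 3: prefix='00' -> emit 'g', reset
Bit 4: prefix='0' (no match yet)
Bit 5: prefix='00' -> emit 'g', reset
Bit 6: prefix='1' -> emit 'm', reset
Bit 7: prefix='0' (no match yet)
Bit 8: prefix='00' -> emit 'g', reset
Bit 9: prefix='0' (no match yet)
Bit 10: prefix='01' -> emit 'n', reset
Bit 11: prefix='0' (no match yet)
Bit 12: prefix='01' -> emit 'n', reset
Bit 13: prefix='1' -> emit 'm', reset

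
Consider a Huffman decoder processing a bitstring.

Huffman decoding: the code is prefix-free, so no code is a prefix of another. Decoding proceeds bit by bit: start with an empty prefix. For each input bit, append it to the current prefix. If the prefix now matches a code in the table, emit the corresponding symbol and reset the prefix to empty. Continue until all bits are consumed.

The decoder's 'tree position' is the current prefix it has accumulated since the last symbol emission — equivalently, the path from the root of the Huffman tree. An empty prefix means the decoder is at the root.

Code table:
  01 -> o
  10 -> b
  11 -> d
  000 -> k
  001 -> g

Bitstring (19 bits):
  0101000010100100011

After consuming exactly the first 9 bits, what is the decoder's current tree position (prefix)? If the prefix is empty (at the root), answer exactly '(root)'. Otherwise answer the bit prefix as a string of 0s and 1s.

Answer: (root)

Derivation:
Bit 0: prefix='0' (no match yet)
Bit 1: prefix='01' -> emit 'o', reset
Bit 2: prefix='0' (no match yet)
Bit 3: prefix='01' -> emit 'o', reset
Bit 4: prefix='0' (no match yet)
Bit 5: prefix='00' (no match yet)
Bit 6: prefix='000' -> emit 'k', reset
Bit 7: prefix='0' (no match yet)
Bit 8: prefix='01' -> emit 'o', reset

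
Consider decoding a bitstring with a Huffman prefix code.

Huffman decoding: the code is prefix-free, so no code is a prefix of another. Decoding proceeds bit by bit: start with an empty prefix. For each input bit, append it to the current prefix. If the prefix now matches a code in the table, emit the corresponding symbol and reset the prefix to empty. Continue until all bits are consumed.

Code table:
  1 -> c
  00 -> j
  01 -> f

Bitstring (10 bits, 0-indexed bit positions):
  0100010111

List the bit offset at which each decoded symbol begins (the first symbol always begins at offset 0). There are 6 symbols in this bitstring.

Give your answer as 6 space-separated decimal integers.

Bit 0: prefix='0' (no match yet)
Bit 1: prefix='01' -> emit 'f', reset
Bit 2: prefix='0' (no match yet)
Bit 3: prefix='00' -> emit 'j', reset
Bit 4: prefix='0' (no match yet)
Bit 5: prefix='01' -> emit 'f', reset
Bit 6: prefix='0' (no match yet)
Bit 7: prefix='01' -> emit 'f', reset
Bit 8: prefix='1' -> emit 'c', reset
Bit 9: prefix='1' -> emit 'c', reset

Answer: 0 2 4 6 8 9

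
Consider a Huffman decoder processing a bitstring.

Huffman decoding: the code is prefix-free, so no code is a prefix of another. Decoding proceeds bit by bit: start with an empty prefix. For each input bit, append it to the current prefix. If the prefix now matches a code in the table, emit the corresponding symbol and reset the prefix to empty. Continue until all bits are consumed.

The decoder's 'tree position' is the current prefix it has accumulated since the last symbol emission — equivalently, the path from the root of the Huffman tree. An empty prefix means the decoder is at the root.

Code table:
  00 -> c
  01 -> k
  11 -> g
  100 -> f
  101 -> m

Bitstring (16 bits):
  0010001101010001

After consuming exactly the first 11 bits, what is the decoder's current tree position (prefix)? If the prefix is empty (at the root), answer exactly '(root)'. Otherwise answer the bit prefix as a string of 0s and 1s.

Bit 0: prefix='0' (no match yet)
Bit 1: prefix='00' -> emit 'c', reset
Bit 2: prefix='1' (no match yet)
Bit 3: prefix='10' (no match yet)
Bit 4: prefix='100' -> emit 'f', reset
Bit 5: prefix='0' (no match yet)
Bit 6: prefix='01' -> emit 'k', reset
Bit 7: prefix='1' (no match yet)
Bit 8: prefix='10' (no match yet)
Bit 9: prefix='101' -> emit 'm', reset
Bit 10: prefix='0' (no match yet)

Answer: 0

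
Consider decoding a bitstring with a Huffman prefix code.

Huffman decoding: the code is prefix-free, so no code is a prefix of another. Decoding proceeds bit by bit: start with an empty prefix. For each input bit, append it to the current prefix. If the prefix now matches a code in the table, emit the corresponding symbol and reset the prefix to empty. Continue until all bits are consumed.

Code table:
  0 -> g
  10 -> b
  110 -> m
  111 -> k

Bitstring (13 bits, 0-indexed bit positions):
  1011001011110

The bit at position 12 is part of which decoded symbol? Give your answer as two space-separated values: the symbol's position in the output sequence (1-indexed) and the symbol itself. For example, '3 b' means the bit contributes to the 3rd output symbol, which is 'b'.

Bit 0: prefix='1' (no match yet)
Bit 1: prefix='10' -> emit 'b', reset
Bit 2: prefix='1' (no match yet)
Bit 3: prefix='11' (no match yet)
Bit 4: prefix='110' -> emit 'm', reset
Bit 5: prefix='0' -> emit 'g', reset
Bit 6: prefix='1' (no match yet)
Bit 7: prefix='10' -> emit 'b', reset
Bit 8: prefix='1' (no match yet)
Bit 9: prefix='11' (no match yet)
Bit 10: prefix='111' -> emit 'k', reset
Bit 11: prefix='1' (no match yet)
Bit 12: prefix='10' -> emit 'b', reset

Answer: 6 b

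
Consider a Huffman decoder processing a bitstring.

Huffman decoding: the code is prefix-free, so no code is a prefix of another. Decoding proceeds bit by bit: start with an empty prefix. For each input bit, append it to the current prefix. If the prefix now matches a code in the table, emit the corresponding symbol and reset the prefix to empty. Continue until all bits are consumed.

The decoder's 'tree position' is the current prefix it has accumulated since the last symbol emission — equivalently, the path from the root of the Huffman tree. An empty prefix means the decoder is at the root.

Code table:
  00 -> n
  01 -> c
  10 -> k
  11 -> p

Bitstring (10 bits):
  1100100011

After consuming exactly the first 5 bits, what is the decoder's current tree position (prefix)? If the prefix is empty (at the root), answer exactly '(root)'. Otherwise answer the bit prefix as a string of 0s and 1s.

Answer: 1

Derivation:
Bit 0: prefix='1' (no match yet)
Bit 1: prefix='11' -> emit 'p', reset
Bit 2: prefix='0' (no match yet)
Bit 3: prefix='00' -> emit 'n', reset
Bit 4: prefix='1' (no match yet)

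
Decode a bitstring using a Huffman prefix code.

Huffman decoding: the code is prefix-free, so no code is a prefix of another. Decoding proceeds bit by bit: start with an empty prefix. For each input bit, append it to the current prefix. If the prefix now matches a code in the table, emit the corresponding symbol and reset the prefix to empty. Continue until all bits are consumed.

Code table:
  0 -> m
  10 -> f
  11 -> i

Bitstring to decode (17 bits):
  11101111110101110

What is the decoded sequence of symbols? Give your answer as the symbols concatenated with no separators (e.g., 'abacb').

Answer: ifiiimfif

Derivation:
Bit 0: prefix='1' (no match yet)
Bit 1: prefix='11' -> emit 'i', reset
Bit 2: prefix='1' (no match yet)
Bit 3: prefix='10' -> emit 'f', reset
Bit 4: prefix='1' (no match yet)
Bit 5: prefix='11' -> emit 'i', reset
Bit 6: prefix='1' (no match yet)
Bit 7: prefix='11' -> emit 'i', reset
Bit 8: prefix='1' (no match yet)
Bit 9: prefix='11' -> emit 'i', reset
Bit 10: prefix='0' -> emit 'm', reset
Bit 11: prefix='1' (no match yet)
Bit 12: prefix='10' -> emit 'f', reset
Bit 13: prefix='1' (no match yet)
Bit 14: prefix='11' -> emit 'i', reset
Bit 15: prefix='1' (no match yet)
Bit 16: prefix='10' -> emit 'f', reset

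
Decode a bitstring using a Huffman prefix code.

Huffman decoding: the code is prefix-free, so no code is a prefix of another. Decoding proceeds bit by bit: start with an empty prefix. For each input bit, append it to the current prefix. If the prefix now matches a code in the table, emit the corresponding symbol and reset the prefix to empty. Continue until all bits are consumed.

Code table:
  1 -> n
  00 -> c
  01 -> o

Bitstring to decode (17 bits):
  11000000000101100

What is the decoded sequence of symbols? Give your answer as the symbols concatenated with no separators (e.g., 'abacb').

Bit 0: prefix='1' -> emit 'n', reset
Bit 1: prefix='1' -> emit 'n', reset
Bit 2: prefix='0' (no match yet)
Bit 3: prefix='00' -> emit 'c', reset
Bit 4: prefix='0' (no match yet)
Bit 5: prefix='00' -> emit 'c', reset
Bit 6: prefix='0' (no match yet)
Bit 7: prefix='00' -> emit 'c', reset
Bit 8: prefix='0' (no match yet)
Bit 9: prefix='00' -> emit 'c', reset
Bit 10: prefix='0' (no match yet)
Bit 11: prefix='01' -> emit 'o', reset
Bit 12: prefix='0' (no match yet)
Bit 13: prefix='01' -> emit 'o', reset
Bit 14: prefix='1' -> emit 'n', reset
Bit 15: prefix='0' (no match yet)
Bit 16: prefix='00' -> emit 'c', reset

Answer: nnccccoonc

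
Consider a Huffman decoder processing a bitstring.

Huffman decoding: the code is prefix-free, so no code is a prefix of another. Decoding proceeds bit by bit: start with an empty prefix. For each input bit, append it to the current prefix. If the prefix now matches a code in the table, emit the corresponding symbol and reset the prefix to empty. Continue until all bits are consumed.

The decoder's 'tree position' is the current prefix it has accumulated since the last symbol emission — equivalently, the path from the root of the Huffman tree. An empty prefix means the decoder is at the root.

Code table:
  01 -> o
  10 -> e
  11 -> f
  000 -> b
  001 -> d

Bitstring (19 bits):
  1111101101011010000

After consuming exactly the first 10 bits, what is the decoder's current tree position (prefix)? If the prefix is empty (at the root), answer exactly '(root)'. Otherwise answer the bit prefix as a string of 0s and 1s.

Answer: (root)

Derivation:
Bit 0: prefix='1' (no match yet)
Bit 1: prefix='11' -> emit 'f', reset
Bit 2: prefix='1' (no match yet)
Bit 3: prefix='11' -> emit 'f', reset
Bit 4: prefix='1' (no match yet)
Bit 5: prefix='10' -> emit 'e', reset
Bit 6: prefix='1' (no match yet)
Bit 7: prefix='11' -> emit 'f', reset
Bit 8: prefix='0' (no match yet)
Bit 9: prefix='01' -> emit 'o', reset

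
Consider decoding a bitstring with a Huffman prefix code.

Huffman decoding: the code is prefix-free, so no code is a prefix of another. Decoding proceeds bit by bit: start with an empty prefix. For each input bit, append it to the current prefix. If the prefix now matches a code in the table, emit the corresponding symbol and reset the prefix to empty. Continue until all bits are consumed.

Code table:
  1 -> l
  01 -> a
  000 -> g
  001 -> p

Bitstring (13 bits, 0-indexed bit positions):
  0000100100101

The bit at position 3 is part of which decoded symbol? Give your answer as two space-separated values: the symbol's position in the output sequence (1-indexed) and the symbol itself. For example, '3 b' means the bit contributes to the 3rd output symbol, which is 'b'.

Answer: 2 a

Derivation:
Bit 0: prefix='0' (no match yet)
Bit 1: prefix='00' (no match yet)
Bit 2: prefix='000' -> emit 'g', reset
Bit 3: prefix='0' (no match yet)
Bit 4: prefix='01' -> emit 'a', reset
Bit 5: prefix='0' (no match yet)
Bit 6: prefix='00' (no match yet)
Bit 7: prefix='001' -> emit 'p', reset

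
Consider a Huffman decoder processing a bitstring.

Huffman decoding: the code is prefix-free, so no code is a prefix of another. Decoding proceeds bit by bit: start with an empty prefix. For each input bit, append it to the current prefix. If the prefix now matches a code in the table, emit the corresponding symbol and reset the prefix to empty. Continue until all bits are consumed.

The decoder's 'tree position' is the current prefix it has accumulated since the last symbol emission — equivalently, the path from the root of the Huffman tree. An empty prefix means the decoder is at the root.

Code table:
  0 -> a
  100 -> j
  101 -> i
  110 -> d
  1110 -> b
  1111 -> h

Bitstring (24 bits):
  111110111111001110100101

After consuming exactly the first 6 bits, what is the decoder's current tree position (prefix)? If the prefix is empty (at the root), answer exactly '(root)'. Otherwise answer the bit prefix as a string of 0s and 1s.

Answer: 10

Derivation:
Bit 0: prefix='1' (no match yet)
Bit 1: prefix='11' (no match yet)
Bit 2: prefix='111' (no match yet)
Bit 3: prefix='1111' -> emit 'h', reset
Bit 4: prefix='1' (no match yet)
Bit 5: prefix='10' (no match yet)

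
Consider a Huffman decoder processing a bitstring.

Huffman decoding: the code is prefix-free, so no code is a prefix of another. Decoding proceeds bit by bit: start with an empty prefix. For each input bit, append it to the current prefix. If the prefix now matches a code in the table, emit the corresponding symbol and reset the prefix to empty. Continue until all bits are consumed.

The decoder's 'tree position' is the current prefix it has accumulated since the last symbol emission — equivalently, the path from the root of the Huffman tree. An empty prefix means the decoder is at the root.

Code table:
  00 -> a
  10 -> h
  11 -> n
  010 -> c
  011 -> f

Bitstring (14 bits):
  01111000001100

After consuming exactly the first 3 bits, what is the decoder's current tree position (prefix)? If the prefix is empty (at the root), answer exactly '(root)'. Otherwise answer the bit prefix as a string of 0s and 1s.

Answer: (root)

Derivation:
Bit 0: prefix='0' (no match yet)
Bit 1: prefix='01' (no match yet)
Bit 2: prefix='011' -> emit 'f', reset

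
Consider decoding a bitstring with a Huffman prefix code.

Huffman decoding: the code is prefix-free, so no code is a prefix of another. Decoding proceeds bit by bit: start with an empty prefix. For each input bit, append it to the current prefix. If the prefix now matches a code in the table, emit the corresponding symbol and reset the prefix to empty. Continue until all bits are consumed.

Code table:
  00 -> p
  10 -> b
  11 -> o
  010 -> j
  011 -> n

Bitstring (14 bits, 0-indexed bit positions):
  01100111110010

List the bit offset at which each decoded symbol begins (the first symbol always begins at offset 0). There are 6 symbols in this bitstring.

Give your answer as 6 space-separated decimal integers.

Answer: 0 3 5 7 9 11

Derivation:
Bit 0: prefix='0' (no match yet)
Bit 1: prefix='01' (no match yet)
Bit 2: prefix='011' -> emit 'n', reset
Bit 3: prefix='0' (no match yet)
Bit 4: prefix='00' -> emit 'p', reset
Bit 5: prefix='1' (no match yet)
Bit 6: prefix='11' -> emit 'o', reset
Bit 7: prefix='1' (no match yet)
Bit 8: prefix='11' -> emit 'o', reset
Bit 9: prefix='1' (no match yet)
Bit 10: prefix='10' -> emit 'b', reset
Bit 11: prefix='0' (no match yet)
Bit 12: prefix='01' (no match yet)
Bit 13: prefix='010' -> emit 'j', reset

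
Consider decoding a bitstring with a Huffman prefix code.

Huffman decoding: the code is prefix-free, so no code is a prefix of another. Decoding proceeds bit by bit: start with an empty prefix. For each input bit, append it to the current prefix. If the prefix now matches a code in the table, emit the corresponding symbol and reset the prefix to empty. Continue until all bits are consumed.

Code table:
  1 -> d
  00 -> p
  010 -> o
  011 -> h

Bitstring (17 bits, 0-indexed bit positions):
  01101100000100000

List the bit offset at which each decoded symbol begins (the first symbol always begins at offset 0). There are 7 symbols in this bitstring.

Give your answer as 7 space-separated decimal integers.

Answer: 0 3 6 8 10 13 15

Derivation:
Bit 0: prefix='0' (no match yet)
Bit 1: prefix='01' (no match yet)
Bit 2: prefix='011' -> emit 'h', reset
Bit 3: prefix='0' (no match yet)
Bit 4: prefix='01' (no match yet)
Bit 5: prefix='011' -> emit 'h', reset
Bit 6: prefix='0' (no match yet)
Bit 7: prefix='00' -> emit 'p', reset
Bit 8: prefix='0' (no match yet)
Bit 9: prefix='00' -> emit 'p', reset
Bit 10: prefix='0' (no match yet)
Bit 11: prefix='01' (no match yet)
Bit 12: prefix='010' -> emit 'o', reset
Bit 13: prefix='0' (no match yet)
Bit 14: prefix='00' -> emit 'p', reset
Bit 15: prefix='0' (no match yet)
Bit 16: prefix='00' -> emit 'p', reset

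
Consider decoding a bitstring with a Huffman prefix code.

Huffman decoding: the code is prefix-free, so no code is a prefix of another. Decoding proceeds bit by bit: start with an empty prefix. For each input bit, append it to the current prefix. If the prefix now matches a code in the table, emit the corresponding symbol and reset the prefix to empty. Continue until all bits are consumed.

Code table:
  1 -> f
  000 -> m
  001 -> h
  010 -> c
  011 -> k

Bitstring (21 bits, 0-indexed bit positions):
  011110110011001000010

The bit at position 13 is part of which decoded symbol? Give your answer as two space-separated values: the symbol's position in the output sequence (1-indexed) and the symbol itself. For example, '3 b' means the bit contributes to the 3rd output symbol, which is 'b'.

Answer: 7 h

Derivation:
Bit 0: prefix='0' (no match yet)
Bit 1: prefix='01' (no match yet)
Bit 2: prefix='011' -> emit 'k', reset
Bit 3: prefix='1' -> emit 'f', reset
Bit 4: prefix='1' -> emit 'f', reset
Bit 5: prefix='0' (no match yet)
Bit 6: prefix='01' (no match yet)
Bit 7: prefix='011' -> emit 'k', reset
Bit 8: prefix='0' (no match yet)
Bit 9: prefix='00' (no match yet)
Bit 10: prefix='001' -> emit 'h', reset
Bit 11: prefix='1' -> emit 'f', reset
Bit 12: prefix='0' (no match yet)
Bit 13: prefix='00' (no match yet)
Bit 14: prefix='001' -> emit 'h', reset
Bit 15: prefix='0' (no match yet)
Bit 16: prefix='00' (no match yet)
Bit 17: prefix='000' -> emit 'm', reset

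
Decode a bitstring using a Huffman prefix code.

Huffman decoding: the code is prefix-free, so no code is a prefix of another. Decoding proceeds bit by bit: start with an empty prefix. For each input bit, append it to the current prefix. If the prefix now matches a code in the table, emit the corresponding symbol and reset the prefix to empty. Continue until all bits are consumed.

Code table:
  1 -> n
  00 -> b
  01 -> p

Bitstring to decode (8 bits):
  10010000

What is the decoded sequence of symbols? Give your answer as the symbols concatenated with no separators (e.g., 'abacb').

Answer: nbnbb

Derivation:
Bit 0: prefix='1' -> emit 'n', reset
Bit 1: prefix='0' (no match yet)
Bit 2: prefix='00' -> emit 'b', reset
Bit 3: prefix='1' -> emit 'n', reset
Bit 4: prefix='0' (no match yet)
Bit 5: prefix='00' -> emit 'b', reset
Bit 6: prefix='0' (no match yet)
Bit 7: prefix='00' -> emit 'b', reset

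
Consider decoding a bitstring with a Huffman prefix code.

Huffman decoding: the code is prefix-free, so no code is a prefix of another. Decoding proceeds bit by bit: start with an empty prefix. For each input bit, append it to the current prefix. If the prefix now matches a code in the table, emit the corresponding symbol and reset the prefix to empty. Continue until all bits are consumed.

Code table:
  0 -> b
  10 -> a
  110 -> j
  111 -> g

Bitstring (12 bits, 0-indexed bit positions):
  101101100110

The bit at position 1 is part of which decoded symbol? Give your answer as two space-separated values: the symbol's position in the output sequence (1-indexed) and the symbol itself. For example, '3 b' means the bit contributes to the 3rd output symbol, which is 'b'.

Answer: 1 a

Derivation:
Bit 0: prefix='1' (no match yet)
Bit 1: prefix='10' -> emit 'a', reset
Bit 2: prefix='1' (no match yet)
Bit 3: prefix='11' (no match yet)
Bit 4: prefix='110' -> emit 'j', reset
Bit 5: prefix='1' (no match yet)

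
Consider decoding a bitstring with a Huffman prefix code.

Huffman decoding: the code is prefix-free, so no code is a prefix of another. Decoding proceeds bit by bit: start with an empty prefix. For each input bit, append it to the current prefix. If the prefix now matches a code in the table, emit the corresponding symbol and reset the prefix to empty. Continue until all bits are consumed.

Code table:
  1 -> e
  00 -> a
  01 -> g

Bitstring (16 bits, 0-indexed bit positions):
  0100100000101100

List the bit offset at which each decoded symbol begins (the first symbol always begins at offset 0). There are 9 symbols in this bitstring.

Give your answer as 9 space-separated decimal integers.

Bit 0: prefix='0' (no match yet)
Bit 1: prefix='01' -> emit 'g', reset
Bit 2: prefix='0' (no match yet)
Bit 3: prefix='00' -> emit 'a', reset
Bit 4: prefix='1' -> emit 'e', reset
Bit 5: prefix='0' (no match yet)
Bit 6: prefix='00' -> emit 'a', reset
Bit 7: prefix='0' (no match yet)
Bit 8: prefix='00' -> emit 'a', reset
Bit 9: prefix='0' (no match yet)
Bit 10: prefix='01' -> emit 'g', reset
Bit 11: prefix='0' (no match yet)
Bit 12: prefix='01' -> emit 'g', reset
Bit 13: prefix='1' -> emit 'e', reset
Bit 14: prefix='0' (no match yet)
Bit 15: prefix='00' -> emit 'a', reset

Answer: 0 2 4 5 7 9 11 13 14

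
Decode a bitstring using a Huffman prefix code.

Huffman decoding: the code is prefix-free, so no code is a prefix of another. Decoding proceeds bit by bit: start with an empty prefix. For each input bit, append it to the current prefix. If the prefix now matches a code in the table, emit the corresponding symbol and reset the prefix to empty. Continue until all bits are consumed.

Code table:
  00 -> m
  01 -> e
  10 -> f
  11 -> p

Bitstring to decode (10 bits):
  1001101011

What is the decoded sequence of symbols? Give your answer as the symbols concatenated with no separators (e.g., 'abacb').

Bit 0: prefix='1' (no match yet)
Bit 1: prefix='10' -> emit 'f', reset
Bit 2: prefix='0' (no match yet)
Bit 3: prefix='01' -> emit 'e', reset
Bit 4: prefix='1' (no match yet)
Bit 5: prefix='10' -> emit 'f', reset
Bit 6: prefix='1' (no match yet)
Bit 7: prefix='10' -> emit 'f', reset
Bit 8: prefix='1' (no match yet)
Bit 9: prefix='11' -> emit 'p', reset

Answer: feffp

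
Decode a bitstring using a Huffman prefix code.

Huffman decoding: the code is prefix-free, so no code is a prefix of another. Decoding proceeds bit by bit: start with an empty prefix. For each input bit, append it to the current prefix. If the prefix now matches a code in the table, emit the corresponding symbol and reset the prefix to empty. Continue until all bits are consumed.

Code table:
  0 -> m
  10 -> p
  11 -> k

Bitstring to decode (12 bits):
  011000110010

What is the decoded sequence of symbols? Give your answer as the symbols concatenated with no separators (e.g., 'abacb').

Answer: mkmmmkmmp

Derivation:
Bit 0: prefix='0' -> emit 'm', reset
Bit 1: prefix='1' (no match yet)
Bit 2: prefix='11' -> emit 'k', reset
Bit 3: prefix='0' -> emit 'm', reset
Bit 4: prefix='0' -> emit 'm', reset
Bit 5: prefix='0' -> emit 'm', reset
Bit 6: prefix='1' (no match yet)
Bit 7: prefix='11' -> emit 'k', reset
Bit 8: prefix='0' -> emit 'm', reset
Bit 9: prefix='0' -> emit 'm', reset
Bit 10: prefix='1' (no match yet)
Bit 11: prefix='10' -> emit 'p', reset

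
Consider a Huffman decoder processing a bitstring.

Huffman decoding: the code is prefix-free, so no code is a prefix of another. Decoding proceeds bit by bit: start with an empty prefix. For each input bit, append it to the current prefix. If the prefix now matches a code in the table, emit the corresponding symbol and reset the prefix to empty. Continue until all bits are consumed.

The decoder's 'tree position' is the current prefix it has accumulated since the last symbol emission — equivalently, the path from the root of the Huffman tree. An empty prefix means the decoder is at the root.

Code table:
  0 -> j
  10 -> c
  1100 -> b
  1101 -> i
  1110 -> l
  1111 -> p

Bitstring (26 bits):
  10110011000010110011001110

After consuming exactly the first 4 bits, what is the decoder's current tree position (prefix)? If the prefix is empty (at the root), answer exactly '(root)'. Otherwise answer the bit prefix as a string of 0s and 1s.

Bit 0: prefix='1' (no match yet)
Bit 1: prefix='10' -> emit 'c', reset
Bit 2: prefix='1' (no match yet)
Bit 3: prefix='11' (no match yet)

Answer: 11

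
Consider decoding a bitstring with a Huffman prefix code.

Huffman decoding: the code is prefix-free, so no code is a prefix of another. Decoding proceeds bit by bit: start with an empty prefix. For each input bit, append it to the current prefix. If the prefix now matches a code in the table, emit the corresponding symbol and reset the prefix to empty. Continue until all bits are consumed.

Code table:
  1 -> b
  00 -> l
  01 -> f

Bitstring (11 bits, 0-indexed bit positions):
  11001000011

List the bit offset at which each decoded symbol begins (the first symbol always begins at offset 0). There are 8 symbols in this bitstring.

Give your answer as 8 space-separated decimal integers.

Bit 0: prefix='1' -> emit 'b', reset
Bit 1: prefix='1' -> emit 'b', reset
Bit 2: prefix='0' (no match yet)
Bit 3: prefix='00' -> emit 'l', reset
Bit 4: prefix='1' -> emit 'b', reset
Bit 5: prefix='0' (no match yet)
Bit 6: prefix='00' -> emit 'l', reset
Bit 7: prefix='0' (no match yet)
Bit 8: prefix='00' -> emit 'l', reset
Bit 9: prefix='1' -> emit 'b', reset
Bit 10: prefix='1' -> emit 'b', reset

Answer: 0 1 2 4 5 7 9 10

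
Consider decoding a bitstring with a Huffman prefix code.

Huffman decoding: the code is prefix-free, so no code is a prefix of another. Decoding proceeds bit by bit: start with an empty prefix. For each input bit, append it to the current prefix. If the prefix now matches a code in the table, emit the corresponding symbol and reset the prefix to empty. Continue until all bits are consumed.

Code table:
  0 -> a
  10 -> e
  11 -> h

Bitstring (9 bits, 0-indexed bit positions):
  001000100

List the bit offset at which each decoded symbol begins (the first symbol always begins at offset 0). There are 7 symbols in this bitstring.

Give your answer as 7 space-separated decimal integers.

Bit 0: prefix='0' -> emit 'a', reset
Bit 1: prefix='0' -> emit 'a', reset
Bit 2: prefix='1' (no match yet)
Bit 3: prefix='10' -> emit 'e', reset
Bit 4: prefix='0' -> emit 'a', reset
Bit 5: prefix='0' -> emit 'a', reset
Bit 6: prefix='1' (no match yet)
Bit 7: prefix='10' -> emit 'e', reset
Bit 8: prefix='0' -> emit 'a', reset

Answer: 0 1 2 4 5 6 8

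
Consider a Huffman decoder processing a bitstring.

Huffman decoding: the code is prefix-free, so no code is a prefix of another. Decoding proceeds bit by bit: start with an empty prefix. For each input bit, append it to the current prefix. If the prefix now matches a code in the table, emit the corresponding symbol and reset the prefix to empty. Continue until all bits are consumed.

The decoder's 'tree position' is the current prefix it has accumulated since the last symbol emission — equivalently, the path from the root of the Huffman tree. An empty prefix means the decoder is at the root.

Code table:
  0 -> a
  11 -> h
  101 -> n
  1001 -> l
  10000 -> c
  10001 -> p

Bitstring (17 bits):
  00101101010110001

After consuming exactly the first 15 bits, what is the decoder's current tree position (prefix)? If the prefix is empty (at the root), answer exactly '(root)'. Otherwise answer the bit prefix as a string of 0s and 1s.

Answer: 100

Derivation:
Bit 0: prefix='0' -> emit 'a', reset
Bit 1: prefix='0' -> emit 'a', reset
Bit 2: prefix='1' (no match yet)
Bit 3: prefix='10' (no match yet)
Bit 4: prefix='101' -> emit 'n', reset
Bit 5: prefix='1' (no match yet)
Bit 6: prefix='10' (no match yet)
Bit 7: prefix='101' -> emit 'n', reset
Bit 8: prefix='0' -> emit 'a', reset
Bit 9: prefix='1' (no match yet)
Bit 10: prefix='10' (no match yet)
Bit 11: prefix='101' -> emit 'n', reset
Bit 12: prefix='1' (no match yet)
Bit 13: prefix='10' (no match yet)
Bit 14: prefix='100' (no match yet)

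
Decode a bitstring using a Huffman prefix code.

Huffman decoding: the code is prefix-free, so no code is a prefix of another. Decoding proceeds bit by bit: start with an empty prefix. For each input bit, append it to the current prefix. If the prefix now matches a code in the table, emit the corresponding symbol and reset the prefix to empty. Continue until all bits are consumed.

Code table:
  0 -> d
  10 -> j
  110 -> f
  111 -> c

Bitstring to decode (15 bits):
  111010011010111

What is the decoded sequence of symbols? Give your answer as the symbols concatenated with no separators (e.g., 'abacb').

Bit 0: prefix='1' (no match yet)
Bit 1: prefix='11' (no match yet)
Bit 2: prefix='111' -> emit 'c', reset
Bit 3: prefix='0' -> emit 'd', reset
Bit 4: prefix='1' (no match yet)
Bit 5: prefix='10' -> emit 'j', reset
Bit 6: prefix='0' -> emit 'd', reset
Bit 7: prefix='1' (no match yet)
Bit 8: prefix='11' (no match yet)
Bit 9: prefix='110' -> emit 'f', reset
Bit 10: prefix='1' (no match yet)
Bit 11: prefix='10' -> emit 'j', reset
Bit 12: prefix='1' (no match yet)
Bit 13: prefix='11' (no match yet)
Bit 14: prefix='111' -> emit 'c', reset

Answer: cdjdfjc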